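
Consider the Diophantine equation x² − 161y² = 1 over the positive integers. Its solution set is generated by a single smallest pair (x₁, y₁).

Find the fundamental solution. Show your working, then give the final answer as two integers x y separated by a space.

[12; 1,2,4,1,2,1,4,2,1,24] for √161; ℓ=10 ⇒ convergent index 9
step 0: (12, 1)  from 12·(1,0) + (0,1)
step 1: (13, 1)  from 1·(12,1) + (1,0)
step 2: (38, 3)  from 2·(13,1) + (12,1)
step 3: (165, 13)  from 4·(38,3) + (13,1)
…
step 5: (571, 45)  from 2·(203,16) + (165,13)
step 6: (774, 61)  from 1·(571,45) + (203,16)
step 7: (3667, 289)  from 4·(774,61) + (571,45)
step 8: (8108, 639)  from 2·(3667,289) + (774,61)
step 9: (11775, 928)  from 1·(8108,639) + (3667,289)
→ (11775, 928).  Check: 11775²=138650625, 161·928²=138650624, difference 1.

11775 928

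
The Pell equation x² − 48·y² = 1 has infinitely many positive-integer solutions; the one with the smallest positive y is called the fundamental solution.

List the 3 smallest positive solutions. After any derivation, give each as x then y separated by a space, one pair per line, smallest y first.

7 1
97 14
1351 195

[6; 1,12] for √48; ℓ=2 ⇒ convergent index 1
a_0=6:  p_0=6·1+0=6,  q_0=6·0+1=1
a_1=1:  p_1=1·6+1=7,  q_1=1·1+0=1
(x₁, y₁) = (7, 1);  7² − 48·1² = 1 ✓
(7+1√48)^2 = 97 + 14√48
(7+1√48)^3 = 1351 + 195√48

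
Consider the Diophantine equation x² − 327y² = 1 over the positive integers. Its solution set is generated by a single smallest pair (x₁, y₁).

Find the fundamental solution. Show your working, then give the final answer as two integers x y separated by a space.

217 12

√327 → a₀=18, period (12,36); ℓ=2 even so k=1
step 0: (18, 1)  from 18·(1,0) + (0,1)
step 1: (217, 12)  from 12·(18,1) + (1,0)
(x₁, y₁) = (217, 12);  217² − 327·12² = 1 ✓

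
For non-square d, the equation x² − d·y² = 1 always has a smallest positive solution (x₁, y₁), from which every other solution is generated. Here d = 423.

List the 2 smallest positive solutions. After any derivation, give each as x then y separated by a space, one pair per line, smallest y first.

4607 224
42448897 2063936

√423 = [20; 1,1,3,4,3,1,1,40, …], period ℓ=8 (even) → k=7
a_0=20:  p_0=20·1+0=20,  q_0=20·0+1=1
a_1=1:  p_1=1·20+1=21,  q_1=1·1+0=1
…
a_4=4:  p_4=4·144+41=617,  q_4=4·7+2=30
…
a_6=1:  p_6=1·1995+617=2612,  q_6=1·97+30=127
a_7=1:  p_7=1·2612+1995=4607,  q_7=1·127+97=224
(x₁, y₁) = (4607, 224);  4607² − 423·224² = 1 ✓
(x_2, y_2) = (4607·4607 + 423·224·224, 4607·224 + 224·4607) = (42448897, 2063936)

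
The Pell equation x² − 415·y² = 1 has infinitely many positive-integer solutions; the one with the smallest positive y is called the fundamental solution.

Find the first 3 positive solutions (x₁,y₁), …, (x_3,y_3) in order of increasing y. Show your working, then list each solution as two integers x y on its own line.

√415 = [20; 2,1,2,4,6,…,1,2,40, …], period ℓ=16 (even) → k=15
k=0  a_k=20  p_k/q_k = 20/1
k=1  a_k=2  p_k/q_k = 41/2
…
k=11  a_k=6  p_k/q_k = 508372/24955
…
k=13  a_k=2  p_k/q_k = 4730294/232201
k=14  a_k=1  p_k/q_k = 6841255/335824
k=15  a_k=2  p_k/q_k = 18412804/903849
→ (18412804, 903849).  Check: 18412804²=339031351142416, 415·903849²=339031351142415, difference 1.
(x_2, y_2) = (18412804·18412804 + 415·903849·903849, 18412804·903849 + 903849·18412804) = (678062702284831, 33284788965192)
(x_3, y_3) = (18412804·678062702284831 + 415·903849·33284788965192, 18412804·33284788965192 + 903849·678062702284831) = (24970071273761872339444, 1225732590794885332887)

18412804 903849
678062702284831 33284788965192
24970071273761872339444 1225732590794885332887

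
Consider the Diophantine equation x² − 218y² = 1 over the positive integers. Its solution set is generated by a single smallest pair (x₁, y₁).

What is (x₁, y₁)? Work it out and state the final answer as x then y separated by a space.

126003 8534

√218 → a₀=14, period (1,3,3,1,28); ℓ=5 odd so k=9
i=0: a=14 ⇒ p=14, q=1
i=1: a=1 ⇒ p=15, q=1
…
i=3: a=3 ⇒ p=192, q=13
…
i=5: a=28 ⇒ p=7220, q=489
i=6: a=1 ⇒ p=7471, q=506
…
i=8: a=3 ⇒ p=96370, q=6527
i=9: a=1 ⇒ p=126003, q=8534
fundamental: x₁=126003, y₁=8534  (since 15876756009 − 218·72829156 = 1)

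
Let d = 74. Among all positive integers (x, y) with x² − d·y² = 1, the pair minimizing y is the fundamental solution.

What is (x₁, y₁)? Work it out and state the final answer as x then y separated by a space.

d=74: √d = [8; 1,1,1,1,16] (ℓ=5, odd), read p_9/q_9
k=0  a_k=8  p_k/q_k = 8/1
k=1  a_k=1  p_k/q_k = 9/1
k=2  a_k=1  p_k/q_k = 17/2
…
k=7  a_k=1  p_k/q_k = 1471/171
k=8  a_k=1  p_k/q_k = 2228/259
k=9  a_k=1  p_k/q_k = 3699/430
(x₁, y₁) = (3699, 430);  3699² − 74·430² = 1 ✓

3699 430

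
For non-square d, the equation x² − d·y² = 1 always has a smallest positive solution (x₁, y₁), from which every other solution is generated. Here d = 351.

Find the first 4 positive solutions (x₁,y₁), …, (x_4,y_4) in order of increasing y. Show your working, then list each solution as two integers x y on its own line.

62425 3332
7793761249 416000200
973051091875225 51937624966668
121485428812828080001 6484412476672499600

√351 = [18; 1,2,1,3,2,2,2,3,1,2,1,36, …], period ℓ=12 (even) → k=11
step 0: (18, 1)  from 18·(1,0) + (0,1)
…
step 2: (56, 3)  from 2·(19,1) + (18,1)
step 3: (75, 4)  from 1·(56,3) + (19,1)
step 4: (281, 15)  from 3·(75,4) + (56,3)
step 5: (637, 34)  from 2·(281,15) + (75,4)
step 6: (1555, 83)  from 2·(637,34) + (281,15)
…
step 10: (45882, 2449)  from 2·(16543,883) + (12796,683)
step 11: (62425, 3332)  from 1·(45882,2449) + (16543,883)
→ (62425, 3332).  Check: 62425²=3896880625, 351·3332²=3896880624, difference 1.
n=2: (62425,3332)∘(62425,3332) = (62425·62425+351·3332·3332, 62425·3332+3332·62425) = (7793761249,416000200)
n=3: (7793761249,416000200)∘(62425,3332) = (62425·7793761249+351·3332·416000200, 62425·416000200+3332·7793761249) = (973051091875225,51937624966668)
n=4: (973051091875225,51937624966668)∘(62425,3332) = (62425·973051091875225+351·3332·51937624966668, 62425·51937624966668+3332·973051091875225) = (121485428812828080001,6484412476672499600)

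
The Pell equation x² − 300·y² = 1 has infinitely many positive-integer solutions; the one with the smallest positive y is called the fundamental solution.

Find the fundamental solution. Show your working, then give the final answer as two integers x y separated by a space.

1351 78

√300 → a₀=17, period (3,8,3,34); ℓ=4 even so k=3
k=0  a_k=17  p_k/q_k = 17/1
k=1  a_k=3  p_k/q_k = 52/3
k=2  a_k=8  p_k/q_k = 433/25
k=3  a_k=3  p_k/q_k = 1351/78
fundamental: x₁=1351, y₁=78  (since 1825201 − 300·6084 = 1)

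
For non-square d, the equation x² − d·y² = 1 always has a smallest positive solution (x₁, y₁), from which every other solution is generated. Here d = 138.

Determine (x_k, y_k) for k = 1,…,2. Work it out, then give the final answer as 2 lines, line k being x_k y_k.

47 4
4417 376

d=138: √d = [11; 1,2,1,22] (ℓ=4, even), read p_3/q_3
k=0  a_k=11  p_k/q_k = 11/1
k=1  a_k=1  p_k/q_k = 12/1
k=2  a_k=2  p_k/q_k = 35/3
k=3  a_k=1  p_k/q_k = 47/4
→ (47, 4).  Check: 47²=2209, 138·4²=2208, difference 1.
n=2: (47,4)∘(47,4) = (47·47+138·4·4, 47·4+4·47) = (4417,376)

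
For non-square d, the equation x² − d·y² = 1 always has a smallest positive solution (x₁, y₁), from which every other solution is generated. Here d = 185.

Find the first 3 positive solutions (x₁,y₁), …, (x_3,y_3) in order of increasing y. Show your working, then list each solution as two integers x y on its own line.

9249 680
171088001 12578640
3164785833249 232679682040

[13; 1,1,1,1,26] for √185; ℓ=5 ⇒ convergent index 9
step 0: (13, 1)  from 13·(1,0) + (0,1)
step 1: (14, 1)  from 1·(13,1) + (1,0)
step 2: (27, 2)  from 1·(14,1) + (13,1)
…
step 6: (1877, 138)  from 1·(1809,133) + (68,5)
step 7: (3686, 271)  from 1·(1877,138) + (1809,133)
step 8: (5563, 409)  from 1·(3686,271) + (1877,138)
step 9: (9249, 680)  from 1·(5563,409) + (3686,271)
→ (9249, 680).  Check: 9249²=85544001, 185·680²=85544000, difference 1.
k=2:  x_2 = 9249·9249+185·680·680 = 171088001,  y_2 = 9249·680+680·9249 = 12578640
k=3:  x_3 = 9249·171088001+185·680·12578640 = 3164785833249,  y_3 = 9249·12578640+680·171088001 = 232679682040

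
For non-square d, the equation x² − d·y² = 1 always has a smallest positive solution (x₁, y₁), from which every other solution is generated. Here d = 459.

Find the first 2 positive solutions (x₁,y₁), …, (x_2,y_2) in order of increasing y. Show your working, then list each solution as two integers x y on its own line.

√459 → a₀=21, period (2,2,1,4,21,4,1,2,2,42); ℓ=10 even so k=9
a_0=21:  p_0=21·1+0=21,  q_0=21·0+1=1
a_1=2:  p_1=2·21+1=43,  q_1=2·1+0=2
a_2=2:  p_2=2·43+21=107,  q_2=2·2+1=5
a_3=1:  p_3=1·107+43=150,  q_3=1·5+2=7
a_4=4:  p_4=4·150+107=707,  q_4=4·7+5=33
a_5=21:  p_5=21·707+150=14997,  q_5=21·33+7=700
a_6=4:  p_6=4·14997+707=60695,  q_6=4·700+33=2833
a_7=1:  p_7=1·60695+14997=75692,  q_7=1·2833+700=3533
a_8=2:  p_8=2·75692+60695=212079,  q_8=2·3533+2833=9899
a_9=2:  p_9=2·212079+75692=499850,  q_9=2·9899+3533=23331
fundamental: x₁=499850, y₁=23331  (since 249850022500 − 459·544335561 = 1)
k=2:  x_2 = 499850·499850+459·23331·23331 = 499700044999,  y_2 = 499850·23331+23331·499850 = 23324000700

499850 23331
499700044999 23324000700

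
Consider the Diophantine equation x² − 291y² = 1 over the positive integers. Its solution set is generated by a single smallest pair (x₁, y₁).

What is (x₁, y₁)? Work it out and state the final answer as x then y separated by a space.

290 17

[17; 17,34] for √291; ℓ=2 ⇒ convergent index 1
step 0: (17, 1)  from 17·(1,0) + (0,1)
step 1: (290, 17)  from 17·(17,1) + (1,0)
(x₁, y₁) = (290, 17);  290² − 291·17² = 1 ✓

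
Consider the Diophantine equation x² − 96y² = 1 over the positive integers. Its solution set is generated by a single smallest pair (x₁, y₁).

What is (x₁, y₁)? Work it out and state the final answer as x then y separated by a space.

√96 = [9; 1,3,1,18, …], period ℓ=4 (even) → k=3
k=0  a_k=9  p_k/q_k = 9/1
…
k=2  a_k=3  p_k/q_k = 39/4
k=3  a_k=1  p_k/q_k = 49/5
fundamental: x₁=49, y₁=5  (since 2401 − 96·25 = 1)

49 5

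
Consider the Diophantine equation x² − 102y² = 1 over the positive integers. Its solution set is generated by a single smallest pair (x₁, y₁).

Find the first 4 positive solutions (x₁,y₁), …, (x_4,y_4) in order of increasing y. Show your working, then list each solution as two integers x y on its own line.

√102 = [10; 10,20, …], period ℓ=2 (even) → k=1
a_0=10:  p_0=10·1+0=10,  q_0=10·0+1=1
a_1=10:  p_1=10·10+1=101,  q_1=10·1+0=10
→ (101, 10).  Check: 101²=10201, 102·10²=10200, difference 1.
(101+10√102)^2 = 20401 + 2020√102
(101+10√102)^3 = 4120901 + 408030√102
(101+10√102)^4 = 832401601 + 82420040√102

101 10
20401 2020
4120901 408030
832401601 82420040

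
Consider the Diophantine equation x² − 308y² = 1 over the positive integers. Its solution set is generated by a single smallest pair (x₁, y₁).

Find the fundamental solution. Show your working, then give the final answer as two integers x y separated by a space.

√308 → a₀=17, period (1,1,4,1,1,34); ℓ=6 even so k=5
k=0  a_k=17  p_k/q_k = 17/1
…
k=4  a_k=1  p_k/q_k = 193/11
k=5  a_k=1  p_k/q_k = 351/20
fundamental: x₁=351, y₁=20  (since 123201 − 308·400 = 1)

351 20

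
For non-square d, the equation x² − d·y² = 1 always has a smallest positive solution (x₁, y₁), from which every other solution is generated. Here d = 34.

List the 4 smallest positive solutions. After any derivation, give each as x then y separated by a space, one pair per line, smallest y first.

35 6
2449 420
171395 29394
11995201 2057160

√34 → a₀=5, period (1,4,1,10); ℓ=4 even so k=3
a_0=5:  p_0=5·1+0=5,  q_0=5·0+1=1
a_1=1:  p_1=1·5+1=6,  q_1=1·1+0=1
a_2=4:  p_2=4·6+5=29,  q_2=4·1+1=5
a_3=1:  p_3=1·29+6=35,  q_3=1·5+1=6
fundamental: x₁=35, y₁=6  (since 1225 − 34·36 = 1)
n=2: (35,6)∘(35,6) = (35·35+34·6·6, 35·6+6·35) = (2449,420)
n=3: (2449,420)∘(35,6) = (35·2449+34·6·420, 35·420+6·2449) = (171395,29394)
n=4: (171395,29394)∘(35,6) = (35·171395+34·6·29394, 35·29394+6·171395) = (11995201,2057160)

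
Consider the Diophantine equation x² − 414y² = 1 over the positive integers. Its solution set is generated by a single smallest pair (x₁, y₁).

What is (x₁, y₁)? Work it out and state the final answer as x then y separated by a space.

[20; 2,1,7,2,7,1,2,40] for √414; ℓ=8 ⇒ convergent index 7
a_0=20:  p_0=20·1+0=20,  q_0=20·0+1=1
a_1=2:  p_1=2·20+1=41,  q_1=2·1+0=2
…
a_6=1:  p_6=1·7447+997=8444,  q_6=1·366+49=415
a_7=2:  p_7=2·8444+7447=24335,  q_7=2·415+366=1196
(x₁, y₁) = (24335, 1196);  24335² − 414·1196² = 1 ✓

24335 1196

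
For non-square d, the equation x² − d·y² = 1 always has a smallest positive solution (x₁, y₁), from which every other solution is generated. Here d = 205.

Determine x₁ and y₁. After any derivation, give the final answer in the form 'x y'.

[14; 3,6,1,4,1,6,3,28] for √205; ℓ=8 ⇒ convergent index 7
k=0  a_k=14  p_k/q_k = 14/1
k=1  a_k=3  p_k/q_k = 43/3
…
k=3  a_k=1  p_k/q_k = 315/22
k=4  a_k=4  p_k/q_k = 1532/107
k=5  a_k=1  p_k/q_k = 1847/129
k=6  a_k=6  p_k/q_k = 12614/881
k=7  a_k=3  p_k/q_k = 39689/2772
→ (39689, 2772).  Check: 39689²=1575216721, 205·2772²=1575216720, difference 1.

39689 2772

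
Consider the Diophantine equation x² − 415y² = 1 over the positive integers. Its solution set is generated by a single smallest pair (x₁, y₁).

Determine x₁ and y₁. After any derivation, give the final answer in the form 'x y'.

√415 = [20; 2,1,2,4,6,…,1,2,40, …], period ℓ=16 (even) → k=15
a_0=20:  p_0=20·1+0=20,  q_0=20·0+1=1
…
a_2=1:  p_2=1·41+20=61,  q_2=1·2+1=3
…
a_5=6:  p_5=6·713+163=4441,  q_5=6·35+8=218
…
a_7=1:  p_7=1·5154+4441=9595,  q_7=1·253+218=471
…
a_10=1:  p_10=1·43534+33939=77473,  q_10=1·2137+1666=3803
…
a_14=1:  p_14=1·4730294+2110961=6841255,  q_14=1·232201+103623=335824
a_15=2:  p_15=2·6841255+4730294=18412804,  q_15=2·335824+232201=903849
(x₁, y₁) = (18412804, 903849);  18412804² − 415·903849² = 1 ✓

18412804 903849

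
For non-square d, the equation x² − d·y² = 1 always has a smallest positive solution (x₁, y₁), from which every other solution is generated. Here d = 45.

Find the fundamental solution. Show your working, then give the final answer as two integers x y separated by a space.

161 24

d=45: √d = [6; 1,2,2,2,1,12] (ℓ=6, even), read p_5/q_5
step 0: (6, 1)  from 6·(1,0) + (0,1)
step 1: (7, 1)  from 1·(6,1) + (1,0)
step 2: (20, 3)  from 2·(7,1) + (6,1)
step 3: (47, 7)  from 2·(20,3) + (7,1)
step 4: (114, 17)  from 2·(47,7) + (20,3)
step 5: (161, 24)  from 1·(114,17) + (47,7)
→ (161, 24).  Check: 161²=25921, 45·24²=25920, difference 1.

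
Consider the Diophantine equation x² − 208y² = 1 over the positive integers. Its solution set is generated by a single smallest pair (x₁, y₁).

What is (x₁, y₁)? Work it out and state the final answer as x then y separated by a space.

649 45

[14; 2,2,1,2,2,28] for √208; ℓ=6 ⇒ convergent index 5
i=0: a=14 ⇒ p=14, q=1
i=1: a=2 ⇒ p=29, q=2
i=2: a=2 ⇒ p=72, q=5
i=3: a=1 ⇒ p=101, q=7
i=4: a=2 ⇒ p=274, q=19
i=5: a=2 ⇒ p=649, q=45
→ (649, 45).  Check: 649²=421201, 208·45²=421200, difference 1.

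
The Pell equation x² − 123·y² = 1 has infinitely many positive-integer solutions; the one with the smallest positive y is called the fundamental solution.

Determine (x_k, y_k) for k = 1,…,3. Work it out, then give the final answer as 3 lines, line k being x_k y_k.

122 11
29767 2684
7263026 654885

√123 → a₀=11, period (11,22); ℓ=2 even so k=1
i=0: a=11 ⇒ p=11, q=1
i=1: a=11 ⇒ p=122, q=11
→ (122, 11).  Check: 122²=14884, 123·11²=14883, difference 1.
(122+11√123)^2 = 29767 + 2684√123
(122+11√123)^3 = 7263026 + 654885√123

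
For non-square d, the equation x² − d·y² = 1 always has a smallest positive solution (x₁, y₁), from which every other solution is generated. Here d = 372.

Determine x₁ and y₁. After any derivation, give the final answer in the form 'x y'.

d=372: √d = [19; 3,2,12,2,3,38] (ℓ=6, even), read p_5/q_5
k=0  a_k=19  p_k/q_k = 19/1
…
k=2  a_k=2  p_k/q_k = 135/7
k=3  a_k=12  p_k/q_k = 1678/87
k=4  a_k=2  p_k/q_k = 3491/181
k=5  a_k=3  p_k/q_k = 12151/630
fundamental: x₁=12151, y₁=630  (since 147646801 − 372·396900 = 1)

12151 630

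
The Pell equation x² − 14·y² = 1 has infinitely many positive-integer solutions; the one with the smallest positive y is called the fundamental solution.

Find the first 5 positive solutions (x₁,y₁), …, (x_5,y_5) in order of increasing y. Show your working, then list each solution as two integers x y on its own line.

√14 = [3; 1,2,1,6, …], period ℓ=4 (even) → k=3
i=0: a=3 ⇒ p=3, q=1
…
i=2: a=2 ⇒ p=11, q=3
i=3: a=1 ⇒ p=15, q=4
→ (15, 4).  Check: 15²=225, 14·4²=224, difference 1.
(15+4√14)^2 = 449 + 120√14
(15+4√14)^3 = 13455 + 3596√14
(15+4√14)^4 = 403201 + 107760√14
(15+4√14)^5 = 12082575 + 3229204√14

15 4
449 120
13455 3596
403201 107760
12082575 3229204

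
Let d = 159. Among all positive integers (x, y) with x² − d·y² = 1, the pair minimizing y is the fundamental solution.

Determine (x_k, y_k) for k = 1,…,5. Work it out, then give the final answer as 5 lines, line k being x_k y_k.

1324 105
3505951 278040
9283756924 736249815
24583384828801 1949589232080
65096793742908124 5162511550298025

[12; 1,1,1,1,3,1,1,1,1,24] for √159; ℓ=10 ⇒ convergent index 9
step 0: (12, 1)  from 12·(1,0) + (0,1)
step 1: (13, 1)  from 1·(12,1) + (1,0)
…
step 3: (38, 3)  from 1·(25,2) + (13,1)
step 4: (63, 5)  from 1·(38,3) + (25,2)
…
step 6: (290, 23)  from 1·(227,18) + (63,5)
…
step 8: (807, 64)  from 1·(517,41) + (290,23)
step 9: (1324, 105)  from 1·(807,64) + (517,41)
(x₁, y₁) = (1324, 105);  1324² − 159·105² = 1 ✓
(1324+105√159)^2 = 3505951 + 278040√159
(1324+105√159)^3 = 9283756924 + 736249815√159
(1324+105√159)^4 = 24583384828801 + 1949589232080√159
(1324+105√159)^5 = 65096793742908124 + 5162511550298025√159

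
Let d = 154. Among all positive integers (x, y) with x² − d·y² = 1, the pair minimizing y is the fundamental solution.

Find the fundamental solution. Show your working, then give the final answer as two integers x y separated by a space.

21295 1716

√154 → a₀=12, period (2,2,3,1,2,1,3,2,2,24); ℓ=10 even so k=9
step 0: (12, 1)  from 12·(1,0) + (0,1)
…
step 2: (62, 5)  from 2·(25,2) + (12,1)
step 3: (211, 17)  from 3·(62,5) + (25,2)
step 4: (273, 22)  from 1·(211,17) + (62,5)
step 5: (757, 61)  from 2·(273,22) + (211,17)
step 6: (1030, 83)  from 1·(757,61) + (273,22)
step 7: (3847, 310)  from 3·(1030,83) + (757,61)
step 8: (8724, 703)  from 2·(3847,310) + (1030,83)
step 9: (21295, 1716)  from 2·(8724,703) + (3847,310)
(x₁, y₁) = (21295, 1716);  21295² − 154·1716² = 1 ✓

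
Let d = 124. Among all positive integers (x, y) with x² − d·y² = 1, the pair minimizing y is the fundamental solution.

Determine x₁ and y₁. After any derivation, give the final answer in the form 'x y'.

d=124: √d = [11; 7,2,1,1,1,…,2,7,22] (ℓ=16, even), read p_15/q_15
k=0  a_k=11  p_k/q_k = 11/1
k=1  a_k=7  p_k/q_k = 78/7
k=2  a_k=2  p_k/q_k = 167/15
…
k=7  a_k=1  p_k/q_k = 3040/273
k=8  a_k=4  p_k/q_k = 14543/1306
…
k=10  a_k=3  p_k/q_k = 67292/6043
…
k=12  a_k=1  p_k/q_k = 152167/13665
…
k=14  a_k=2  p_k/q_k = 626251/56239
k=15  a_k=7  p_k/q_k = 4620799/414960
→ (4620799, 414960).  Check: 4620799²=21351783398401, 124·414960²=21351783398400, difference 1.

4620799 414960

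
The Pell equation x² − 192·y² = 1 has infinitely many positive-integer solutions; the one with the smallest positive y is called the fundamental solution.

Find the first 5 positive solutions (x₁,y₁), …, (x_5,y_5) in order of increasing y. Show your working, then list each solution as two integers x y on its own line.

97 7
18817 1358
3650401 263445
708158977 51106972
137379191137 9914489123

[13; 1,5,1,26] for √192; ℓ=4 ⇒ convergent index 3
a_0=13:  p_0=13·1+0=13,  q_0=13·0+1=1
…
a_2=5:  p_2=5·14+13=83,  q_2=5·1+1=6
a_3=1:  p_3=1·83+14=97,  q_3=1·6+1=7
→ (97, 7).  Check: 97²=9409, 192·7²=9408, difference 1.
(97+7√192)^2 = 18817 + 1358√192
(97+7√192)^3 = 3650401 + 263445√192
(97+7√192)^4 = 708158977 + 51106972√192
(97+7√192)^5 = 137379191137 + 9914489123√192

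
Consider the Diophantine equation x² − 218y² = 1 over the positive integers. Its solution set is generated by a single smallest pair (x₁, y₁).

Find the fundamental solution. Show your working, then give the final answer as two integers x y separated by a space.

d=218: √d = [14; 1,3,3,1,28] (ℓ=5, odd), read p_9/q_9
a_0=14:  p_0=14·1+0=14,  q_0=14·0+1=1
a_1=1:  p_1=1·14+1=15,  q_1=1·1+0=1
a_2=3:  p_2=3·15+14=59,  q_2=3·1+1=4
a_3=3:  p_3=3·59+15=192,  q_3=3·4+1=13
…
a_6=1:  p_6=1·7220+251=7471,  q_6=1·489+17=506
a_7=3:  p_7=3·7471+7220=29633,  q_7=3·506+489=2007
a_8=3:  p_8=3·29633+7471=96370,  q_8=3·2007+506=6527
a_9=1:  p_9=1·96370+29633=126003,  q_9=1·6527+2007=8534
(x₁, y₁) = (126003, 8534);  126003² − 218·8534² = 1 ✓

126003 8534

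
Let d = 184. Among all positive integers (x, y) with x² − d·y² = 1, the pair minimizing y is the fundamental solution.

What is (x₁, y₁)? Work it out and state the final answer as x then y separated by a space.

√184 = [13; 1,1,3,2,1,2,1,2,3,1,1,26, …], period ℓ=12 (even) → k=11
a_0=13:  p_0=13·1+0=13,  q_0=13·0+1=1
…
a_3=3:  p_3=3·27+14=95,  q_3=3·2+1=7
…
a_6=2:  p_6=2·312+217=841,  q_6=2·23+16=62
…
a_9=3:  p_9=3·3147+1153=10594,  q_9=3·232+85=781
a_10=1:  p_10=1·10594+3147=13741,  q_10=1·781+232=1013
a_11=1:  p_11=1·13741+10594=24335,  q_11=1·1013+781=1794
(x₁, y₁) = (24335, 1794);  24335² − 184·1794² = 1 ✓

24335 1794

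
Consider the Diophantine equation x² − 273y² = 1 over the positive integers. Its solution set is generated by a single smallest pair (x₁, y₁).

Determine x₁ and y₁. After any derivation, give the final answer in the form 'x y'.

727 44

√273 → a₀=16, period (1,1,10,1,1,32); ℓ=6 even so k=5
a_0=16:  p_0=16·1+0=16,  q_0=16·0+1=1
a_1=1:  p_1=1·16+1=17,  q_1=1·1+0=1
…
a_4=1:  p_4=1·347+33=380,  q_4=1·21+2=23
a_5=1:  p_5=1·380+347=727,  q_5=1·23+21=44
→ (727, 44).  Check: 727²=528529, 273·44²=528528, difference 1.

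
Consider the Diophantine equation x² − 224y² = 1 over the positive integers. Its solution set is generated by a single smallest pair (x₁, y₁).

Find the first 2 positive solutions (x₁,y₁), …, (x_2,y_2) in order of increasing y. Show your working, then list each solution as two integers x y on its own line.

√224 → a₀=14, period (1,28); ℓ=2 even so k=1
a_0=14:  p_0=14·1+0=14,  q_0=14·0+1=1
a_1=1:  p_1=1·14+1=15,  q_1=1·1+0=1
→ (15, 1).  Check: 15²=225, 224·1²=224, difference 1.
(15+1√224)^2 = 449 + 30√224

15 1
449 30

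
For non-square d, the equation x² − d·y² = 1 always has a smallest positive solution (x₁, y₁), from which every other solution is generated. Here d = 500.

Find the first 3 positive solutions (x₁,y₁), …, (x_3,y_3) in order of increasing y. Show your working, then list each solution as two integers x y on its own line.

√500 → a₀=22, period (2,1,3,2,1,…,1,2,44); ℓ=14 even so k=13
a_0=22:  p_0=22·1+0=22,  q_0=22·0+1=1
a_1=2:  p_1=2·22+1=45,  q_1=2·1+0=2
a_2=1:  p_2=1·45+22=67,  q_2=1·2+1=3
a_3=3:  p_3=3·67+45=246,  q_3=3·3+2=11
a_4=2:  p_4=2·246+67=559,  q_4=2·11+3=25
a_5=1:  p_5=1·559+246=805,  q_5=1·25+11=36
a_6=1:  p_6=1·805+559=1364,  q_6=1·36+25=61
a_7=10:  p_7=10·1364+805=14445,  q_7=10·61+36=646
…
a_9=1:  p_9=1·15809+14445=30254,  q_9=1·707+646=1353
a_10=2:  p_10=2·30254+15809=76317,  q_10=2·1353+707=3413
a_11=3:  p_11=3·76317+30254=259205,  q_11=3·3413+1353=11592
a_12=1:  p_12=1·259205+76317=335522,  q_12=1·11592+3413=15005
a_13=2:  p_13=2·335522+259205=930249,  q_13=2·15005+11592=41602
→ (930249, 41602).  Check: 930249²=865363202001, 500·41602²=865363202000, difference 1.
(x_2, y_2) = (930249·930249 + 500·41602·41602, 930249·41602 + 41602·930249) = (1730726404001, 77400437796)
(x_3, y_3) = (930249·1730726404001 + 500·41602·77400437796, 930249·77400437796 + 41602·1730726404001) = (3220013013190122249, 144003359718540806)

930249 41602
1730726404001 77400437796
3220013013190122249 144003359718540806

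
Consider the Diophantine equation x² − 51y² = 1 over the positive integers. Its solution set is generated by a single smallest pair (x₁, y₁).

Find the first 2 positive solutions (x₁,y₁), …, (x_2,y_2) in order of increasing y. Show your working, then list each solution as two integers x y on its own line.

50 7
4999 700

d=51: √d = [7; 7,14] (ℓ=2, even), read p_1/q_1
step 0: (7, 1)  from 7·(1,0) + (0,1)
step 1: (50, 7)  from 7·(7,1) + (1,0)
fundamental: x₁=50, y₁=7  (since 2500 − 51·49 = 1)
(x_2, y_2) = (50·50 + 51·7·7, 50·7 + 7·50) = (4999, 700)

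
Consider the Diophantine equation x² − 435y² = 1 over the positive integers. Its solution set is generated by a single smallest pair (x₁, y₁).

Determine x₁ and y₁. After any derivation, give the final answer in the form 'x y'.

[20; 1,5,1,40] for √435; ℓ=4 ⇒ convergent index 3
i=0: a=20 ⇒ p=20, q=1
…
i=2: a=5 ⇒ p=125, q=6
i=3: a=1 ⇒ p=146, q=7
→ (146, 7).  Check: 146²=21316, 435·7²=21315, difference 1.

146 7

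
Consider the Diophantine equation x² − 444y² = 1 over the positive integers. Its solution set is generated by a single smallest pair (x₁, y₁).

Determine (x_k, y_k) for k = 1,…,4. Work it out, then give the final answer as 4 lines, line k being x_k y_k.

295 14
174049 8260
102688615 4873386
60586108801 2875289480

√444 = [21; 14,42, …], period ℓ=2 (even) → k=1
i=0: a=21 ⇒ p=21, q=1
i=1: a=14 ⇒ p=295, q=14
fundamental: x₁=295, y₁=14  (since 87025 − 444·196 = 1)
n=2: (295,14)∘(295,14) = (295·295+444·14·14, 295·14+14·295) = (174049,8260)
n=3: (174049,8260)∘(295,14) = (295·174049+444·14·8260, 295·8260+14·174049) = (102688615,4873386)
n=4: (102688615,4873386)∘(295,14) = (295·102688615+444·14·4873386, 295·4873386+14·102688615) = (60586108801,2875289480)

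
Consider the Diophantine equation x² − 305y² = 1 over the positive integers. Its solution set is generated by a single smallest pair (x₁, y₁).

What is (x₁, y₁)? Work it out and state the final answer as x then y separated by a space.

√305 → a₀=17, period (2,6,2,34); ℓ=4 even so k=3
step 0: (17, 1)  from 17·(1,0) + (0,1)
step 1: (35, 2)  from 2·(17,1) + (1,0)
step 2: (227, 13)  from 6·(35,2) + (17,1)
step 3: (489, 28)  from 2·(227,13) + (35,2)
(x₁, y₁) = (489, 28);  489² − 305·28² = 1 ✓

489 28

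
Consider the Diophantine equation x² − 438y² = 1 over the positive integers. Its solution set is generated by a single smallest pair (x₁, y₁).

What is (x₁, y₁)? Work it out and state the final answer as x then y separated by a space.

√438 = [20; 1,12,1,40, …], period ℓ=4 (even) → k=3
i=0: a=20 ⇒ p=20, q=1
…
i=2: a=12 ⇒ p=272, q=13
i=3: a=1 ⇒ p=293, q=14
fundamental: x₁=293, y₁=14  (since 85849 − 438·196 = 1)

293 14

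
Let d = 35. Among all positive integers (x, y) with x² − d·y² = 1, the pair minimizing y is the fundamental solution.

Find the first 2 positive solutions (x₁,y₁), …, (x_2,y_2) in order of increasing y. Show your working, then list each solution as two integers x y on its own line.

6 1
71 12

d=35: √d = [5; 1,10] (ℓ=2, even), read p_1/q_1
i=0: a=5 ⇒ p=5, q=1
i=1: a=1 ⇒ p=6, q=1
→ (6, 1).  Check: 6²=36, 35·1²=35, difference 1.
k=2:  x_2 = 6·6+35·1·1 = 71,  y_2 = 6·1+1·6 = 12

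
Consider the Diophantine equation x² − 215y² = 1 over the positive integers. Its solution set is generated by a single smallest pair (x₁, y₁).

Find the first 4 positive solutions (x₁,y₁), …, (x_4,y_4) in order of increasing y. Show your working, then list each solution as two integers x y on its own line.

√215 → a₀=14, period (1,1,1,28); ℓ=4 even so k=3
a_0=14:  p_0=14·1+0=14,  q_0=14·0+1=1
…
a_2=1:  p_2=1·15+14=29,  q_2=1·1+1=2
a_3=1:  p_3=1·29+15=44,  q_3=1·2+1=3
→ (44, 3).  Check: 44²=1936, 215·3²=1935, difference 1.
n=2: (44,3)∘(44,3) = (44·44+215·3·3, 44·3+3·44) = (3871,264)
n=3: (3871,264)∘(44,3) = (44·3871+215·3·264, 44·264+3·3871) = (340604,23229)
n=4: (340604,23229)∘(44,3) = (44·340604+215·3·23229, 44·23229+3·340604) = (29969281,2043888)

44 3
3871 264
340604 23229
29969281 2043888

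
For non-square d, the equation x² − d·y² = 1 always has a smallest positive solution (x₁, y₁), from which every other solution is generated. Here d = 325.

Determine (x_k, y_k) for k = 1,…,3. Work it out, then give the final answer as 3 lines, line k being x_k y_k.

[18; 36] for √325; ℓ=1 ⇒ convergent index 1
i=0: a=18 ⇒ p=18, q=1
i=1: a=36 ⇒ p=649, q=36
→ (649, 36).  Check: 649²=421201, 325·36²=421200, difference 1.
(649+36√325)^2 = 842401 + 46728√325
(649+36√325)^3 = 1093435849 + 60652908√325

649 36
842401 46728
1093435849 60652908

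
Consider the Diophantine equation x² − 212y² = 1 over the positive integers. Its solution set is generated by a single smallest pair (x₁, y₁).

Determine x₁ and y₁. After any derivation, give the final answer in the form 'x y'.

[14; 1,1,3,1,1,…,1,1,28] for √212; ℓ=14 ⇒ convergent index 13
step 0: (14, 1)  from 14·(1,0) + (0,1)
step 1: (15, 1)  from 1·(14,1) + (1,0)
step 2: (29, 2)  from 1·(15,1) + (14,1)
…
step 4: (131, 9)  from 1·(102,7) + (29,2)
step 5: (233, 16)  from 1·(131,9) + (102,7)
step 6: (364, 25)  from 1·(233,16) + (131,9)
…
step 9: (5198, 357)  from 1·(2781,191) + (2417,166)
step 10: (7979, 548)  from 1·(5198,357) + (2781,191)
step 11: (29135, 2001)  from 3·(7979,548) + (5198,357)
step 12: (37114, 2549)  from 1·(29135,2001) + (7979,548)
step 13: (66249, 4550)  from 1·(37114,2549) + (29135,2001)
(x₁, y₁) = (66249, 4550);  66249² − 212·4550² = 1 ✓

66249 4550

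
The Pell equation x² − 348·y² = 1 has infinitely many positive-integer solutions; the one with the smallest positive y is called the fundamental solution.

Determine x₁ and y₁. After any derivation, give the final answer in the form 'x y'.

√348 = [18; 1,1,1,8,1,1,1,36, …], period ℓ=8 (even) → k=7
step 0: (18, 1)  from 18·(1,0) + (0,1)
…
step 2: (37, 2)  from 1·(19,1) + (18,1)
…
step 5: (541, 29)  from 1·(485,26) + (56,3)
step 6: (1026, 55)  from 1·(541,29) + (485,26)
step 7: (1567, 84)  from 1·(1026,55) + (541,29)
(x₁, y₁) = (1567, 84);  1567² − 348·84² = 1 ✓

1567 84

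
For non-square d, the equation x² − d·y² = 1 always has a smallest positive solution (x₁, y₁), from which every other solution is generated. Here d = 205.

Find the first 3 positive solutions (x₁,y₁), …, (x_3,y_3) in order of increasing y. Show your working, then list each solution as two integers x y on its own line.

39689 2772
3150433441 220035816
250075105640009 17466002999676

[14; 3,6,1,4,1,6,3,28] for √205; ℓ=8 ⇒ convergent index 7
i=0: a=14 ⇒ p=14, q=1
…
i=3: a=1 ⇒ p=315, q=22
…
i=6: a=6 ⇒ p=12614, q=881
i=7: a=3 ⇒ p=39689, q=2772
→ (39689, 2772).  Check: 39689²=1575216721, 205·2772²=1575216720, difference 1.
k=2:  x_2 = 39689·39689+205·2772·2772 = 3150433441,  y_2 = 39689·2772+2772·39689 = 220035816
k=3:  x_3 = 39689·3150433441+205·2772·220035816 = 250075105640009,  y_3 = 39689·220035816+2772·3150433441 = 17466002999676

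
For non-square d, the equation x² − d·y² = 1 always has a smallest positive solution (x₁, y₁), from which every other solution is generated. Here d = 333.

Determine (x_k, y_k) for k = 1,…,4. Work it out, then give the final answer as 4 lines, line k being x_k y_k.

√333 → a₀=18, period (4,36); ℓ=2 even so k=1
i=0: a=18 ⇒ p=18, q=1
i=1: a=4 ⇒ p=73, q=4
(x₁, y₁) = (73, 4);  73² − 333·4² = 1 ✓
(x_2, y_2) = (73·73 + 333·4·4, 73·4 + 4·73) = (10657, 584)
(x_3, y_3) = (73·10657 + 333·4·584, 73·584 + 4·10657) = (1555849, 85260)
(x_4, y_4) = (73·1555849 + 333·4·85260, 73·85260 + 4·1555849) = (227143297, 12447376)

73 4
10657 584
1555849 85260
227143297 12447376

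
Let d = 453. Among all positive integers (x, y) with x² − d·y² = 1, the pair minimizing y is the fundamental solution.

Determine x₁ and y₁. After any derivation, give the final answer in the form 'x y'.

1653751 77700

[21; 3,1,1,10,14,10,1,1,3,42] for √453; ℓ=10 ⇒ convergent index 9
a_0=21:  p_0=21·1+0=21,  q_0=21·0+1=1
a_1=3:  p_1=3·21+1=64,  q_1=3·1+0=3
…
a_4=10:  p_4=10·149+85=1575,  q_4=10·7+4=74
a_5=14:  p_5=14·1575+149=22199,  q_5=14·74+7=1043
a_6=10:  p_6=10·22199+1575=223565,  q_6=10·1043+74=10504
a_7=1:  p_7=1·223565+22199=245764,  q_7=1·10504+1043=11547
a_8=1:  p_8=1·245764+223565=469329,  q_8=1·11547+10504=22051
a_9=3:  p_9=3·469329+245764=1653751,  q_9=3·22051+11547=77700
→ (1653751, 77700).  Check: 1653751²=2734892370001, 453·77700²=2734892370000, difference 1.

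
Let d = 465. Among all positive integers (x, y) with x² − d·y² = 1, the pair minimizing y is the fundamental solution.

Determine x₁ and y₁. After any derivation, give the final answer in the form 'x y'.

15871 736

[21; 1,1,3,2,2,2,3,1,1,42] for √465; ℓ=10 ⇒ convergent index 9
step 0: (21, 1)  from 21·(1,0) + (0,1)
step 1: (22, 1)  from 1·(21,1) + (1,0)
step 2: (43, 2)  from 1·(22,1) + (21,1)
step 3: (151, 7)  from 3·(43,2) + (22,1)
step 4: (345, 16)  from 2·(151,7) + (43,2)
step 5: (841, 39)  from 2·(345,16) + (151,7)
step 6: (2027, 94)  from 2·(841,39) + (345,16)
step 7: (6922, 321)  from 3·(2027,94) + (841,39)
step 8: (8949, 415)  from 1·(6922,321) + (2027,94)
step 9: (15871, 736)  from 1·(8949,415) + (6922,321)
fundamental: x₁=15871, y₁=736  (since 251888641 − 465·541696 = 1)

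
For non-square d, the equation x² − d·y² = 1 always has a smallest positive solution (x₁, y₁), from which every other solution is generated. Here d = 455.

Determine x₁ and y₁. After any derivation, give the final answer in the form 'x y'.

64 3

[21; 3,42] for √455; ℓ=2 ⇒ convergent index 1
a_0=21:  p_0=21·1+0=21,  q_0=21·0+1=1
a_1=3:  p_1=3·21+1=64,  q_1=3·1+0=3
→ (64, 3).  Check: 64²=4096, 455·3²=4095, difference 1.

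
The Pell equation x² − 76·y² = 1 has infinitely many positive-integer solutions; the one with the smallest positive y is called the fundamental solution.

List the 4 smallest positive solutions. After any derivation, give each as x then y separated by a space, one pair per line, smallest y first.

57799 6630
6681448801 766414740
772362118440199 88596011107890
89283516160768675201 10241521691283453480

d=76: √d = [8; 1,2,1,1,5,4,5,1,1,2,1,16] (ℓ=12, even), read p_11/q_11
a_0=8:  p_0=8·1+0=8,  q_0=8·0+1=1
a_1=1:  p_1=1·8+1=9,  q_1=1·1+0=1
…
a_4=1:  p_4=1·35+26=61,  q_4=1·4+3=7
a_5=5:  p_5=5·61+35=340,  q_5=5·7+4=39
a_6=4:  p_6=4·340+61=1421,  q_6=4·39+7=163
a_7=5:  p_7=5·1421+340=7445,  q_7=5·163+39=854
…
a_9=1:  p_9=1·8866+7445=16311,  q_9=1·1017+854=1871
a_10=2:  p_10=2·16311+8866=41488,  q_10=2·1871+1017=4759
a_11=1:  p_11=1·41488+16311=57799,  q_11=1·4759+1871=6630
→ (57799, 6630).  Check: 57799²=3340724401, 76·6630²=3340724400, difference 1.
(57799+6630√76)^2 = 6681448801 + 766414740√76
(57799+6630√76)^3 = 772362118440199 + 88596011107890√76
(57799+6630√76)^4 = 89283516160768675201 + 10241521691283453480√76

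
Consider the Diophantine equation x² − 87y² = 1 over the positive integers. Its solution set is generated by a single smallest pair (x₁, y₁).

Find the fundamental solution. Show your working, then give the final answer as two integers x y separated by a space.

√87 = [9; 3,18, …], period ℓ=2 (even) → k=1
a_0=9:  p_0=9·1+0=9,  q_0=9·0+1=1
a_1=3:  p_1=3·9+1=28,  q_1=3·1+0=3
→ (28, 3).  Check: 28²=784, 87·3²=783, difference 1.

28 3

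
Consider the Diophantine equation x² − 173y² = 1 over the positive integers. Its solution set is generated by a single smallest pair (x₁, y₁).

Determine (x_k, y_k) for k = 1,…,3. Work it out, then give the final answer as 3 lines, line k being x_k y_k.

2499849 190060
12498490045601 950242601880
62488675684008728649 4750926036134042180

[13; 6,1,1,6,26] for √173; ℓ=5 ⇒ convergent index 9
k=0  a_k=13  p_k/q_k = 13/1
k=1  a_k=6  p_k/q_k = 79/6
k=2  a_k=1  p_k/q_k = 92/7
k=3  a_k=1  p_k/q_k = 171/13
…
k=8  a_k=1  p_k/q_k = 382343/29069
k=9  a_k=6  p_k/q_k = 2499849/190060
→ (2499849, 190060).  Check: 2499849²=6249245022801, 173·190060²=6249245022800, difference 1.
(x_2, y_2) = (2499849·2499849 + 173·190060·190060, 2499849·190060 + 190060·2499849) = (12498490045601, 950242601880)
(x_3, y_3) = (2499849·12498490045601 + 173·190060·950242601880, 2499849·950242601880 + 190060·12498490045601) = (62488675684008728649, 4750926036134042180)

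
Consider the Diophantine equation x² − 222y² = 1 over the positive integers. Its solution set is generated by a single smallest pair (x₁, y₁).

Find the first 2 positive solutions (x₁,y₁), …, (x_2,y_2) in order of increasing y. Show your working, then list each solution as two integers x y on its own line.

d=222: √d = [14; 1,8,1,28] (ℓ=4, even), read p_3/q_3
a_0=14:  p_0=14·1+0=14,  q_0=14·0+1=1
a_1=1:  p_1=1·14+1=15,  q_1=1·1+0=1
a_2=8:  p_2=8·15+14=134,  q_2=8·1+1=9
a_3=1:  p_3=1·134+15=149,  q_3=1·9+1=10
→ (149, 10).  Check: 149²=22201, 222·10²=22200, difference 1.
(x_2, y_2) = (149·149 + 222·10·10, 149·10 + 10·149) = (44401, 2980)

149 10
44401 2980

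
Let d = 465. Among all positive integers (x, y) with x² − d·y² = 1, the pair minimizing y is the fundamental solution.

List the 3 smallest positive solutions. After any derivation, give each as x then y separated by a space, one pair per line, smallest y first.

15871 736
503777281 23362112
15990898437631 741560158368

[21; 1,1,3,2,2,2,3,1,1,42] for √465; ℓ=10 ⇒ convergent index 9
a_0=21:  p_0=21·1+0=21,  q_0=21·0+1=1
…
a_3=3:  p_3=3·43+22=151,  q_3=3·2+1=7
a_4=2:  p_4=2·151+43=345,  q_4=2·7+2=16
a_5=2:  p_5=2·345+151=841,  q_5=2·16+7=39
a_6=2:  p_6=2·841+345=2027,  q_6=2·39+16=94
…
a_8=1:  p_8=1·6922+2027=8949,  q_8=1·321+94=415
a_9=1:  p_9=1·8949+6922=15871,  q_9=1·415+321=736
→ (15871, 736).  Check: 15871²=251888641, 465·736²=251888640, difference 1.
k=2:  x_2 = 15871·15871+465·736·736 = 503777281,  y_2 = 15871·736+736·15871 = 23362112
k=3:  x_3 = 15871·503777281+465·736·23362112 = 15990898437631,  y_3 = 15871·23362112+736·503777281 = 741560158368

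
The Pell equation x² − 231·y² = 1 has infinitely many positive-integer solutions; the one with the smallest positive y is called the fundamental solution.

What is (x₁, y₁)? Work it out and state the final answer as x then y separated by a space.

76 5

√231 → a₀=15, period (5,30); ℓ=2 even so k=1
i=0: a=15 ⇒ p=15, q=1
i=1: a=5 ⇒ p=76, q=5
→ (76, 5).  Check: 76²=5776, 231·5²=5775, difference 1.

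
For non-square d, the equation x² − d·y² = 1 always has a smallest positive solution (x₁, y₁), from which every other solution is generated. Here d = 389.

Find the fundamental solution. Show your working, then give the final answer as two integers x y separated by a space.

√389 = [19; 1,2,1,1,1,1,2,1,38, …], period ℓ=9 (odd) → k=17
step 0: (19, 1)  from 19·(1,0) + (0,1)
step 1: (20, 1)  from 1·(19,1) + (1,0)
…
step 4: (138, 7)  from 1·(79,4) + (59,3)
…
step 6: (355, 18)  from 1·(217,11) + (138,7)
…
step 8: (1282, 65)  from 1·(927,47) + (355,18)
…
step 10: (50925, 2582)  from 1·(49643,2517) + (1282,65)
step 11: (151493, 7681)  from 2·(50925,2582) + (49643,2517)
step 12: (202418, 10263)  from 1·(151493,7681) + (50925,2582)
step 13: (353911, 17944)  from 1·(202418,10263) + (151493,7681)
step 14: (556329, 28207)  from 1·(353911,17944) + (202418,10263)
…
step 16: (2376809, 120509)  from 2·(910240,46151) + (556329,28207)
step 17: (3287049, 166660)  from 1·(2376809,120509) + (910240,46151)
fundamental: x₁=3287049, y₁=166660  (since 10804691128401 − 389·27775555600 = 1)

3287049 166660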